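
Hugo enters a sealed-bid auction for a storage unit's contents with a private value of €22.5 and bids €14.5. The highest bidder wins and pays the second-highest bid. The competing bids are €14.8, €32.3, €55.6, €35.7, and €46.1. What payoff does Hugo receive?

€0.0

Highest competing bid: €55.6.
Hugo's bid €14.5 is not the highest, so Hugo loses, pays nothing, and earns zero payoff.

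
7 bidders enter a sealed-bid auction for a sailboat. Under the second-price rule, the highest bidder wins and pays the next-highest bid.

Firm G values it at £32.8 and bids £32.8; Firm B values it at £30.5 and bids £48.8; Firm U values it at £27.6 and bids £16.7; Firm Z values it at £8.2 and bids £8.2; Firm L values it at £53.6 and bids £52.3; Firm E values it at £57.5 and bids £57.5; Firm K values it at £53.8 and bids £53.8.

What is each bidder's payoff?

Firm G £0.0, Firm B £0.0, Firm U £0.0, Firm Z £0.0, Firm L £0.0, Firm E £3.7, Firm K £0.0.

Ordered from highest: Firm E £57.5, then Firm K £53.8, then Firm L £52.3, then Firm B £48.8, then Firm G £32.8, then Firm U £16.7, then Firm Z £8.2.
Firm E has the top bid and wins; the price is the second-highest bid, £53.8.
Firm E's payoff = £57.5 − £53.8 = £3.7. All other bidders lose, so their payoff is 0.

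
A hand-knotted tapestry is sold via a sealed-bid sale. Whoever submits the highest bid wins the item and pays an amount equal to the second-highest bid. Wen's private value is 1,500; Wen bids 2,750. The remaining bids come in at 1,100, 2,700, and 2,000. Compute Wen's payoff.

Highest competing bid: 2,700.
Wen's bid 2,750 is the highest overall, so Wen wins and pays the second-highest bid, 2,700.
Payoff = value − price = 1,500 − 2,700 = -1,200.
Overbidding won the item at a price above value — truthful bidding would have avoided this loss.

Wen's payoff: -1,200.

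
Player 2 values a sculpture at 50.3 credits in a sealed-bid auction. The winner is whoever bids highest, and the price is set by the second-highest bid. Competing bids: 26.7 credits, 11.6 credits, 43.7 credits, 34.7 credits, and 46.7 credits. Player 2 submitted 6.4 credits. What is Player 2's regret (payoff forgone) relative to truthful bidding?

3.6 credits

The highest competing bid is 46.7 credits.
Bidding truthfully at 50.3 credits: Player 2 has the top bid, wins, and pays the second-highest bid 46.7 credits. Payoff = 50.3 credits − 46.7 credits = 3.6 credits.
Bidding 6.4 credits: the top bid is 46.7 credits (a rival), so Player 2 loses. Payoff = 0.0 credits.
Regret = truthful payoff − actual payoff = 3.6 credits − 0.0 credits = 3.6 credits.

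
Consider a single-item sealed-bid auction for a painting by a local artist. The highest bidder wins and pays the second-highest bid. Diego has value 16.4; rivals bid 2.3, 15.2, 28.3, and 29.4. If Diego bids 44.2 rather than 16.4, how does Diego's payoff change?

The highest competing bid is 29.4.
Bidding truthfully at 16.4: the top bid is 29.4 (a rival), so Diego loses. Payoff = 0.0.
Bidding 44.2: Diego has the top bid, wins, and pays the second-highest bid 29.4. Payoff = 16.4 − 29.4 = -13.0.
Change = -13.0 − 0.0 = -13.0.

-13.0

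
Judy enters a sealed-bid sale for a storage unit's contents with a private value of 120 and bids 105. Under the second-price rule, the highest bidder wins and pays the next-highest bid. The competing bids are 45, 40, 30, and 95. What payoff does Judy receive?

25

Highest competing bid: 95.
Judy's bid 105 is the highest overall, so Judy wins and pays the second-highest bid, 95.
Payoff = value − price = 120 − 95 = 25.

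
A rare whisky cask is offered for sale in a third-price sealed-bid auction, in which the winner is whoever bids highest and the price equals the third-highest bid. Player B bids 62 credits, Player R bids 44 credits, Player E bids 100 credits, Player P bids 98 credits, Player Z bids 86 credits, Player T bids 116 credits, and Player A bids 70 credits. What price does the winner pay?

Price paid: 98 credits.

Sorted high to low: Player T 116 credits; Player E 100 credits; Player P 98 credits; Player Z 86 credits; Player A 70 credits; Player B 62 credits; Player R 44 credits.
Player T is the highest bidder, so Player T wins.
Under the third-price rule, the price is the third-highest bid: 98 credits.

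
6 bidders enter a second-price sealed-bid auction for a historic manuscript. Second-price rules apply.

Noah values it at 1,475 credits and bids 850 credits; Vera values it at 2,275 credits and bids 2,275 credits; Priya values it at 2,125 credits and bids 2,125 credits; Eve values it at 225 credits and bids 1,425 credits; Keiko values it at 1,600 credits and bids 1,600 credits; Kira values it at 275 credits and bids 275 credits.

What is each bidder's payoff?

Noah 0 credits, Vera 150 credits, Priya 0 credits, Eve 0 credits, Keiko 0 credits, Kira 0 credits.

Ordered from highest: Vera 2,275 credits; Priya 2,125 credits; Keiko 1,600 credits; Eve 1,425 credits; Noah 850 credits; Kira 275 credits.
Vera has the top bid and wins; the price is the second-highest bid, 2,125 credits.
Vera's payoff = 2,275 credits − 2,125 credits = 150 credits. All other bidders lose, so their payoff is 0.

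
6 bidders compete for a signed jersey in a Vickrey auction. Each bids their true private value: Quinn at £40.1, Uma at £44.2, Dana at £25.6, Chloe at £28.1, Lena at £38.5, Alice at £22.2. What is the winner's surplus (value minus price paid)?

Ordered from highest: Uma £44.2, then Quinn £40.1, then Lena £38.5, then Chloe £28.1, then Dana £25.6, then Alice £22.2.
Uma wins with the top bid and pays the second-highest, £40.1.
Surplus = £44.2 − £40.1 = £4.1.

Surplus = £4.1.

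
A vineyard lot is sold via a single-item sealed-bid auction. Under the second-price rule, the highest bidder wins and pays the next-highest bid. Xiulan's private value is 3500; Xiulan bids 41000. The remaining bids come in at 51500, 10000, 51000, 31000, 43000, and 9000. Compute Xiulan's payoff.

Payoff = 0.

Highest competing bid: 51500.
Xiulan's bid 41000 is not the highest, so Xiulan loses, pays nothing, and earns zero payoff.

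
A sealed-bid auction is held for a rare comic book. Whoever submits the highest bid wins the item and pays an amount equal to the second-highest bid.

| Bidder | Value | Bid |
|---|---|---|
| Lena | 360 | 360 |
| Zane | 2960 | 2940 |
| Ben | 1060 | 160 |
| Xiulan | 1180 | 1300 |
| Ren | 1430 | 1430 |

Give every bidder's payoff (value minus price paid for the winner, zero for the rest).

Lena 0, Zane 1530, Ben 0, Xiulan 0, Ren 0.

Ordered from highest: Zane 2940 > Ren 1430 > Xiulan 1300 > Lena 360 > Ben 160.
Zane has the top bid and wins; the price is the second-highest bid, 1430.
Zane's payoff = 2960 − 1430 = 1530. All other bidders lose, so their payoff is 0.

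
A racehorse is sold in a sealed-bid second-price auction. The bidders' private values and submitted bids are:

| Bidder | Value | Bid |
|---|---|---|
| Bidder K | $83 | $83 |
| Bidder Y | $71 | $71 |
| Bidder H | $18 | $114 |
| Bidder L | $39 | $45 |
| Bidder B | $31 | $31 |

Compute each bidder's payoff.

Bids in descending order: Bidder H $114 > Bidder K $83 > Bidder Y $71 > Bidder L $45 > Bidder B $31.
Bidder H has the top bid and wins; the price is the second-highest bid, $83.
Bidder H's payoff = $18 − $83 = -$65. All other bidders lose, so their payoff is 0.

Bidder K $0, Bidder Y $0, Bidder H -$65, Bidder L $0, Bidder B $0.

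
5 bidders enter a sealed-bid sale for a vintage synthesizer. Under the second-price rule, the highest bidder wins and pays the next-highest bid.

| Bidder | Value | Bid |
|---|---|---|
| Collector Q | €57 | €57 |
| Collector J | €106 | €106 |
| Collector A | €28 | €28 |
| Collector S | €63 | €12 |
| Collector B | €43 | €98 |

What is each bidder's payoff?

Payoffs: Collector Q €0, Collector J €8, Collector A €0, Collector S €0, Collector B €0.

Sorted high to low: Collector J €106; Collector B €98; Collector Q €57; Collector A €28; Collector S €12.
Collector J has the top bid and wins; the price is the second-highest bid, €98.
Collector J's payoff = €106 − €98 = €8. All other bidders lose, so their payoff is 0.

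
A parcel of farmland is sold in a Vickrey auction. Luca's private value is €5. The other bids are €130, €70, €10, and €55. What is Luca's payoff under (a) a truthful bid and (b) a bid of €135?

Truthful: €0; alternative: -€125.

The highest competing bid is €130.
Bidding truthfully at €5: the top bid is €130 (a rival), so Luca loses. Payoff = €0.
Bidding €135: Luca has the top bid, wins, and pays the second-highest bid €130. Payoff = €5 − €130 = -€125.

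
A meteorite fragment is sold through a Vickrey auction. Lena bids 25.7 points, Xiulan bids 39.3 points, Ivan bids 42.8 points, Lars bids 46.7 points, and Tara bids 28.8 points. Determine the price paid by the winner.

Ranking the bids: Lars 46.7 points, then Ivan 42.8 points, then Xiulan 39.3 points, then Tara 28.8 points, then Lena 25.7 points.
Lars has the highest bid, so Lars wins.
The second-highest bid is 42.8 points, so that is what Lars pays.

42.8 points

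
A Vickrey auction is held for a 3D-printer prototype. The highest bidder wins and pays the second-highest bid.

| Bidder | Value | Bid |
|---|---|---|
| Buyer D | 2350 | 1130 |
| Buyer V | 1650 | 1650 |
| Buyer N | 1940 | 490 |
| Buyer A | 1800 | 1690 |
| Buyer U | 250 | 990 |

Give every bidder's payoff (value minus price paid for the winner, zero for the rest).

Sorted high to low: Buyer A 1690, then Buyer V 1650, then Buyer D 1130, then Buyer U 990, then Buyer N 490.
Buyer A has the top bid and wins; the price is the second-highest bid, 1650.
Buyer A's payoff = 1800 − 1650 = 150. All other bidders lose, so their payoff is 0.

Payoffs: Buyer D 0, Buyer V 0, Buyer N 0, Buyer A 150, Buyer U 0.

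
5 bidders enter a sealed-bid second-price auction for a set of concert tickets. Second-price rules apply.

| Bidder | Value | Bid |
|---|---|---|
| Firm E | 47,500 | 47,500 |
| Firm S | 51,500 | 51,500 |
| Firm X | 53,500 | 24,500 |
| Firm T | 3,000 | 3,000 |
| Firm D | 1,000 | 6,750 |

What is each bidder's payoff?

Firm E 0, Firm S 4,000, Firm X 0, Firm T 0, Firm D 0.

Bids in descending order: Firm S 51,500; Firm E 47,500; Firm X 24,500; Firm D 6,750; Firm T 3,000.
Firm S has the top bid and wins; the price is the second-highest bid, 47,500.
Firm S's payoff = 51,500 − 47,500 = 4,000. All other bidders lose, so their payoff is 0.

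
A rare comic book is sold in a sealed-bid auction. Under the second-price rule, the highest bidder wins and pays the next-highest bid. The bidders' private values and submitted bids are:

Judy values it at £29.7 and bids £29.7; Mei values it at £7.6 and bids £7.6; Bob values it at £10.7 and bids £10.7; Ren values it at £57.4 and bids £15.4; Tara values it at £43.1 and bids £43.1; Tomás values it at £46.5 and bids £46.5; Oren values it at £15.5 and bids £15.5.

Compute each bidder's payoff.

Judy £0.0, Mei £0.0, Bob £0.0, Ren £0.0, Tara £0.0, Tomás £3.4, Oren £0.0.

Ranking the bids: Tomás £46.5 > Tara £43.1 > Judy £29.7 > Oren £15.5 > Ren £15.4 > Bob £10.7 > Mei £7.6.
Tomás has the top bid and wins; the price is the second-highest bid, £43.1.
Tomás's payoff = £46.5 − £43.1 = £3.4. All other bidders lose, so their payoff is 0.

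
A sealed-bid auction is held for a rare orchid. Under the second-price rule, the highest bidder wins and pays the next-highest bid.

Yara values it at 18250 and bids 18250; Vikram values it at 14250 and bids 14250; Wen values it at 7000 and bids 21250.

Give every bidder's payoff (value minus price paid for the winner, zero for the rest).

Ordered from highest: Wen 21250, then Yara 18250, then Vikram 14250.
Wen has the top bid and wins; the price is the second-highest bid, 18250.
Wen's payoff = 7000 − 18250 = -11250. All other bidders lose, so their payoff is 0.

Payoffs: Yara 0, Vikram 0, Wen -11250.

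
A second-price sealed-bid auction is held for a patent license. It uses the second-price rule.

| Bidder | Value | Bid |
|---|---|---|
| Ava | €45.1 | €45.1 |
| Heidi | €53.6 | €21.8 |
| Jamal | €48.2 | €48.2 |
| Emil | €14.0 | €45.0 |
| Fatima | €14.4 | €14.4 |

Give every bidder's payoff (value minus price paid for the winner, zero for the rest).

Bids in descending order: Jamal €48.2; Ava €45.1; Emil €45.0; Heidi €21.8; Fatima €14.4.
Jamal has the top bid and wins; the price is the second-highest bid, €45.1.
Jamal's payoff = €48.2 − €45.1 = €3.1. All other bidders lose, so their payoff is 0.

Ava €0.0, Heidi €0.0, Jamal €3.1, Emil €0.0, Fatima €0.0.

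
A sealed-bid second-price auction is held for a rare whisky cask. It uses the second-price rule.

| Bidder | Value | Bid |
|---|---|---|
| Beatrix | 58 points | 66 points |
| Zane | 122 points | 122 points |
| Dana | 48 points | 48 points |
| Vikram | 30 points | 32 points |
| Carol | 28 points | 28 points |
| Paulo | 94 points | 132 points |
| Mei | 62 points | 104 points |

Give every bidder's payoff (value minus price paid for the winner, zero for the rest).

Beatrix 0 points, Zane 0 points, Dana 0 points, Vikram 0 points, Carol 0 points, Paulo -28 points, Mei 0 points.

Ordered from highest: Paulo 132 points > Zane 122 points > Mei 104 points > Beatrix 66 points > Dana 48 points > Vikram 32 points > Carol 28 points.
Paulo has the top bid and wins; the price is the second-highest bid, 122 points.
Paulo's payoff = 94 points − 122 points = -28 points. All other bidders lose, so their payoff is 0.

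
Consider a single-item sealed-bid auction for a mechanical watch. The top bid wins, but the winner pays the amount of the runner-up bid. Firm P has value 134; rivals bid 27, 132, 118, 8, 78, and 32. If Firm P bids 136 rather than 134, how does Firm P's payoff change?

Change in payoff: 0.

The highest competing bid is 132.
Bidding truthfully at 134: Firm P has the top bid, wins, and pays the second-highest bid 132. Payoff = 134 − 132 = 2.
Bidding 136: Firm P has the top bid, wins, and pays the second-highest bid 132. Payoff = 134 − 132 = 2.
Change = 2 − 2 = 0.
The bid only affects whether you win, not the price — here both bids land on the same side of the top rival bid, so the deviation is payoff-neutral.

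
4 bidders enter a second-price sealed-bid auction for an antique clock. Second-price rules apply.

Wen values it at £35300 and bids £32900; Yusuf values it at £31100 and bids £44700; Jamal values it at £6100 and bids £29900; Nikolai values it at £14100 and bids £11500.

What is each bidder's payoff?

Sorted high to low: Yusuf £44700, then Wen £32900, then Jamal £29900, then Nikolai £11500.
Yusuf has the top bid and wins; the price is the second-highest bid, £32900.
Yusuf's payoff = £31100 − £32900 = -£1800. All other bidders lose, so their payoff is 0.

Payoffs: Wen £0, Yusuf -£1800, Jamal £0, Nikolai £0.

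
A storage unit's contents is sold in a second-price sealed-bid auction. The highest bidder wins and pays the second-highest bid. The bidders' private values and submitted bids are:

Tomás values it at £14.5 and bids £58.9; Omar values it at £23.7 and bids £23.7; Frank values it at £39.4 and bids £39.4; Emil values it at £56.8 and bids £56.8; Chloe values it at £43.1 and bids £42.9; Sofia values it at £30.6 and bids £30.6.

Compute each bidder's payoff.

Tomás -£42.3, Omar £0.0, Frank £0.0, Emil £0.0, Chloe £0.0, Sofia £0.0.

Sorted high to low: Tomás £58.9; Emil £56.8; Chloe £42.9; Frank £39.4; Sofia £30.6; Omar £23.7.
Tomás has the top bid and wins; the price is the second-highest bid, £56.8.
Tomás's payoff = £14.5 − £56.8 = -£42.3. All other bidders lose, so their payoff is 0.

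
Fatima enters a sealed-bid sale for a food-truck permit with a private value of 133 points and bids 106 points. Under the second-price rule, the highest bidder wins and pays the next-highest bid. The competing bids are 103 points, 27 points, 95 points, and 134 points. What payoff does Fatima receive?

Highest competing bid: 134 points.
Fatima's bid 106 points is not the highest, so Fatima loses, pays nothing, and earns zero payoff.

Payoff = 0 points.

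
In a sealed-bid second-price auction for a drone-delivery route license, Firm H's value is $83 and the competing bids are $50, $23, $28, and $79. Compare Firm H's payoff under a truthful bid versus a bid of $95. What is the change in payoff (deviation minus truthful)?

$0

The highest competing bid is $79.
Bidding truthfully at $83: Firm H has the top bid, wins, and pays the second-highest bid $79. Payoff = $83 − $79 = $4.
Bidding $95: Firm H has the top bid, wins, and pays the second-highest bid $79. Payoff = $83 − $79 = $4.
Change = $4 − $4 = $0.
The bid only affects whether you win, not the price — here both bids land on the same side of the top rival bid, so the deviation is payoff-neutral.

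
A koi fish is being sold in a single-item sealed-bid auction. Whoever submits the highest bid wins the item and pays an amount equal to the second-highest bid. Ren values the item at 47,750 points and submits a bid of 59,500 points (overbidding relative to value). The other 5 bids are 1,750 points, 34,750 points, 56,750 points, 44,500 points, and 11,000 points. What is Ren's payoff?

Ren's payoff: -9,000 points.

Highest competing bid: 56,750 points.
Ren's bid 59,500 points is the highest overall, so Ren wins and pays the second-highest bid, 56,750 points.
Payoff = value − price = 47,750 points − 56,750 points = -9,000 points.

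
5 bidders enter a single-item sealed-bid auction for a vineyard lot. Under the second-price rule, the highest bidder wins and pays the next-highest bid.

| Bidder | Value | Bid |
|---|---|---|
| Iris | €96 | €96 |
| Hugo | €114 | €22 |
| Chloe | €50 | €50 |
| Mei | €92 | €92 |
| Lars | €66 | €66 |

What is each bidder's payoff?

Iris €4, Hugo €0, Chloe €0, Mei €0, Lars €0.

Bids in descending order: Iris €96, then Mei €92, then Lars €66, then Chloe €50, then Hugo €22.
Iris has the top bid and wins; the price is the second-highest bid, €92.
Iris's payoff = €96 − €92 = €4. All other bidders lose, so their payoff is 0.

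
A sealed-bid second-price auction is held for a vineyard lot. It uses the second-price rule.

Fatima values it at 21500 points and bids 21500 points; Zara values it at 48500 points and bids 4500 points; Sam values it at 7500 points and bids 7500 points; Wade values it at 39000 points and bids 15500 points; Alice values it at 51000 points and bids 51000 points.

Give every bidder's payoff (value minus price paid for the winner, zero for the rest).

Bids in descending order: Alice 51000 points > Fatima 21500 points > Wade 15500 points > Sam 7500 points > Zara 4500 points.
Alice has the top bid and wins; the price is the second-highest bid, 21500 points.
Alice's payoff = 51000 points − 21500 points = 29500 points. All other bidders lose, so their payoff is 0.

Fatima 0 points, Zara 0 points, Sam 0 points, Wade 0 points, Alice 29500 points.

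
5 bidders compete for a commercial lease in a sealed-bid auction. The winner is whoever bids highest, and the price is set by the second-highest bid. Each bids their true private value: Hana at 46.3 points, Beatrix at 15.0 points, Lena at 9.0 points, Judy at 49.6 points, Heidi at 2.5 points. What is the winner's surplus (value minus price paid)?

Winner's surplus: 3.3 points.

Sorted high to low: Judy 49.6 points > Hana 46.3 points > Beatrix 15.0 points > Lena 9.0 points > Heidi 2.5 points.
Judy wins with the top bid and pays the second-highest, 46.3 points.
Surplus = 49.6 points − 46.3 points = 3.3 points.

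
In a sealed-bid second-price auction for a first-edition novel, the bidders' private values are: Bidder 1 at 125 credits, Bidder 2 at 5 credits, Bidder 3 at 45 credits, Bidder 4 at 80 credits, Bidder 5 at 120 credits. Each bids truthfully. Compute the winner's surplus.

Bids in descending order: Bidder 1 125 credits; Bidder 5 120 credits; Bidder 4 80 credits; Bidder 3 45 credits; Bidder 2 5 credits.
Bidder 1 wins with the top bid and pays the second-highest, 120 credits.
Surplus = 125 credits − 120 credits = 5 credits.

Surplus = 5 credits.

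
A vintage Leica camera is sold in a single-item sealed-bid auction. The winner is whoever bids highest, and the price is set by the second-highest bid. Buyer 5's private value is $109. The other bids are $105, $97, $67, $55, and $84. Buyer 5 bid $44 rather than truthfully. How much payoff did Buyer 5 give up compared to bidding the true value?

The highest competing bid is $105.
Bidding truthfully at $109: Buyer 5 has the top bid, wins, and pays the second-highest bid $105. Payoff = $109 − $105 = $4.
Bidding $44: the top bid is $105 (a rival), so Buyer 5 loses. Payoff = $0.
Regret = truthful payoff − actual payoff = $4 − $0 = $4.

$4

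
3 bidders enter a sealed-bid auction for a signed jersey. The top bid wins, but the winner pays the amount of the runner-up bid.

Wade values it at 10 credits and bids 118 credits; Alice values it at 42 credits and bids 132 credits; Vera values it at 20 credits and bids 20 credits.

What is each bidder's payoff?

Sorted high to low: Alice 132 credits, then Wade 118 credits, then Vera 20 credits.
Alice has the top bid and wins; the price is the second-highest bid, 118 credits.
Alice's payoff = 42 credits − 118 credits = -76 credits. All other bidders lose, so their payoff is 0.

Wade 0 credits, Alice -76 credits, Vera 0 credits.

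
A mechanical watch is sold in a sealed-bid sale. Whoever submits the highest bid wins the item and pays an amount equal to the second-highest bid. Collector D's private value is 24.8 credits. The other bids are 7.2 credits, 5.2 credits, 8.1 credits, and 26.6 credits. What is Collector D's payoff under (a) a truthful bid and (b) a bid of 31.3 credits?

(a) 0.0 credits  (b) -1.8 credits

The highest competing bid is 26.6 credits.
Bidding truthfully at 24.8 credits: the top bid is 26.6 credits (a rival), so Collector D loses. Payoff = 0.0 credits.
Bidding 31.3 credits: Collector D has the top bid, wins, and pays the second-highest bid 26.6 credits. Payoff = 24.8 credits − 26.6 credits = -1.8 credits.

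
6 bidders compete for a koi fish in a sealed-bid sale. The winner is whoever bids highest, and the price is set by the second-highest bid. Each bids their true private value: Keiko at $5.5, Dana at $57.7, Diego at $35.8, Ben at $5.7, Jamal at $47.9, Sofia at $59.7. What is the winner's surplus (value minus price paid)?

$2.0

Ranking the bids: Sofia $59.7; Dana $57.7; Jamal $47.9; Diego $35.8; Ben $5.7; Keiko $5.5.
Sofia wins with the top bid and pays the second-highest, $57.7.
Surplus = $59.7 − $57.7 = $2.0.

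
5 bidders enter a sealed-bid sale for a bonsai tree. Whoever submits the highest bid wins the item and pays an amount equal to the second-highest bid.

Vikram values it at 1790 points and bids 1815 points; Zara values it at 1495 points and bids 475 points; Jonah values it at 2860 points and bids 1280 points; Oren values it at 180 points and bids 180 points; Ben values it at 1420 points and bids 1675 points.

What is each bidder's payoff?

Vikram 115 points, Zara 0 points, Jonah 0 points, Oren 0 points, Ben 0 points.

Ranking the bids: Vikram 1815 points, then Ben 1675 points, then Jonah 1280 points, then Zara 475 points, then Oren 180 points.
Vikram has the top bid and wins; the price is the second-highest bid, 1675 points.
Vikram's payoff = 1790 points − 1675 points = 115 points. All other bidders lose, so their payoff is 0.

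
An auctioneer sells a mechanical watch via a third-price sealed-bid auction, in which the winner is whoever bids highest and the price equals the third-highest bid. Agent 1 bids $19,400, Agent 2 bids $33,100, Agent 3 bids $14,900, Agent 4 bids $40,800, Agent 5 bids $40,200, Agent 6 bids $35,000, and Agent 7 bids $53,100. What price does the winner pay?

Price paid: $40,200.

Sorted high to low: Agent 7 $53,100 > Agent 4 $40,800 > Agent 5 $40,200 > Agent 6 $35,000 > Agent 2 $33,100 > Agent 1 $19,400 > Agent 3 $14,900.
Agent 7 is the highest bidder, so Agent 7 wins.
Under the third-price rule, the price is the third-highest bid: $40,200.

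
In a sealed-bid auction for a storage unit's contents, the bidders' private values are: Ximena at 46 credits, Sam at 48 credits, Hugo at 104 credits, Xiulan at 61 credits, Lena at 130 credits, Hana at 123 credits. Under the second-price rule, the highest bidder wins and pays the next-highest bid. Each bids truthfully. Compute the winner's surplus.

Bids in descending order: Lena 130 credits > Hana 123 credits > Hugo 104 credits > Xiulan 61 credits > Sam 48 credits > Ximena 46 credits.
Lena wins with the top bid and pays the second-highest, 123 credits.
Surplus = 130 credits − 123 credits = 7 credits.

Winner's surplus: 7 credits.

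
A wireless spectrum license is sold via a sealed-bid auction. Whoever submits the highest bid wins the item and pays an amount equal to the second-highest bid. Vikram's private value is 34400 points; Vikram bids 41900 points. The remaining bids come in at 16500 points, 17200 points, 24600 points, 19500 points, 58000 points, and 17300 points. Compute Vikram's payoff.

0 points

Highest competing bid: 58000 points.
Vikram's bid 41900 points is not the highest, so Vikram loses, pays nothing, and earns zero payoff.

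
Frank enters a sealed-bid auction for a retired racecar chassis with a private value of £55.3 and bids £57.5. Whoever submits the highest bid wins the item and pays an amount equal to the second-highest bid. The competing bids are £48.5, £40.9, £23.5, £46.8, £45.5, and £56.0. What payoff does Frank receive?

-£0.7

Highest competing bid: £56.0.
Frank's bid £57.5 is the highest overall, so Frank wins and pays the second-highest bid, £56.0.
Payoff = value − price = £55.3 − £56.0 = -£0.7.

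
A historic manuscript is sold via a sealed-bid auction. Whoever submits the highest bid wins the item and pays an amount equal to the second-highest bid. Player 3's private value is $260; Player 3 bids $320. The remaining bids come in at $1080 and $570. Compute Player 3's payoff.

The bidder's payoff: $0.

Highest competing bid: $1080.
Player 3's bid $320 is not the highest, so Player 3 loses, pays nothing, and earns zero payoff.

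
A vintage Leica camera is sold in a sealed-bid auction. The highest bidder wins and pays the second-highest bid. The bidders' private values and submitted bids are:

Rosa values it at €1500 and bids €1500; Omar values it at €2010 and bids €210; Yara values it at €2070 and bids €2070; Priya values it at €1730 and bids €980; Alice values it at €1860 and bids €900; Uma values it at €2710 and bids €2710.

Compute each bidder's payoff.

Ordered from highest: Uma €2710, then Yara €2070, then Rosa €1500, then Priya €980, then Alice €900, then Omar €210.
Uma has the top bid and wins; the price is the second-highest bid, €2070.
Uma's payoff = €2710 − €2070 = €640. All other bidders lose, so their payoff is 0.

Rosa €0, Omar €0, Yara €0, Priya €0, Alice €0, Uma €640.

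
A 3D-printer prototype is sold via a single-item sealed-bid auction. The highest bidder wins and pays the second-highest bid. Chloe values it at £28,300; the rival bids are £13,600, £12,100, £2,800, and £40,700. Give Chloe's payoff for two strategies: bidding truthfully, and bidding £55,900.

(a) £0  (b) -£12,400

The highest competing bid is £40,700.
Bidding truthfully at £28,300: the top bid is £40,700 (a rival), so Chloe loses. Payoff = £0.
Bidding £55,900: Chloe has the top bid, wins, and pays the second-highest bid £40,700. Payoff = £28,300 − £40,700 = -£12,400.
This is the dominant-strategy logic: truthful bidding weakly beats any alternative.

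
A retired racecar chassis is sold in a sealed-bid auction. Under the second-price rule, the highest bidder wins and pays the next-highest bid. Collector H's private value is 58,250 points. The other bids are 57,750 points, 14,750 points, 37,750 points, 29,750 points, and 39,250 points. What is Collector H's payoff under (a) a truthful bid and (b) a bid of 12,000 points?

Truthful: 500 points; alternative: 0 points.

The highest competing bid is 57,750 points.
Bidding truthfully at 58,250 points: Collector H has the top bid, wins, and pays the second-highest bid 57,750 points. Payoff = 58,250 points − 57,750 points = 500 points.
Bidding 12,000 points: the top bid is 57,750 points (a rival), so Collector H loses. Payoff = 0 points.
Deviating from a truthful bid can only lose payoff in a second-price auction — never gain.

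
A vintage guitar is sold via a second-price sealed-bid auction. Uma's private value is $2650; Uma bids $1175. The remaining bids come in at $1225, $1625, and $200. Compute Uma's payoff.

Highest competing bid: $1625.
Uma's bid $1175 is not the highest, so Uma loses, pays nothing, and earns zero payoff.

Uma's payoff: $0.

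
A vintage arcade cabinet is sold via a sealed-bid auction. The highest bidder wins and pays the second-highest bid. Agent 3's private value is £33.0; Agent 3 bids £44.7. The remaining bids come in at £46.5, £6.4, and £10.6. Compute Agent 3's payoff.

£0.0

Highest competing bid: £46.5.
Agent 3's bid £44.7 is not the highest, so Agent 3 loses, pays nothing, and earns zero payoff.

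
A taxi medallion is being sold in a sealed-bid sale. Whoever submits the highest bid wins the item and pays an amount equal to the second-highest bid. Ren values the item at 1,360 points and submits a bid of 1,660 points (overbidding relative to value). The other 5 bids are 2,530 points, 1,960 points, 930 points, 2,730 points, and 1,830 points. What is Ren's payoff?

Payoff = 0 points.

Highest competing bid: 2,730 points.
Ren's bid 1,660 points is not the highest, so Ren loses, pays nothing, and earns zero payoff.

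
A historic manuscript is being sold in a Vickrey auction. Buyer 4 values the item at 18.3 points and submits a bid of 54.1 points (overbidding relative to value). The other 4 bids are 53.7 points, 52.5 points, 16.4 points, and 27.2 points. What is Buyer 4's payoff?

Highest competing bid: 53.7 points.
Buyer 4's bid 54.1 points is the highest overall, so Buyer 4 wins and pays the second-highest bid, 53.7 points.
Payoff = value − price = 18.3 points − 53.7 points = -35.4 points.
Overbidding won the item at a price above value — truthful bidding would have avoided this loss.

-35.4 points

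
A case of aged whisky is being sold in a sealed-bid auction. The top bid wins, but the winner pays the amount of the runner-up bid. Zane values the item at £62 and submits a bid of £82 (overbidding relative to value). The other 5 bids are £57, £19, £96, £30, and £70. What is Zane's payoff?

Payoff = £0.

Highest competing bid: £96.
Zane's bid £82 is not the highest, so Zane loses, pays nothing, and earns zero payoff.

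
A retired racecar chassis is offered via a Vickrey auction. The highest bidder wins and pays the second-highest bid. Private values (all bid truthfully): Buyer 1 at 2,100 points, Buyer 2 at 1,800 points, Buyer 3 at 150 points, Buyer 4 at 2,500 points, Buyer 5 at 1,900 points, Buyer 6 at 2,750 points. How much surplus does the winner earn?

Surplus = 250 points.

Ordered from highest: Buyer 6 2,750 points, then Buyer 4 2,500 points, then Buyer 1 2,100 points, then Buyer 5 1,900 points, then Buyer 2 1,800 points, then Buyer 3 150 points.
Buyer 6 wins with the top bid and pays the second-highest, 2,500 points.
Surplus = 2,750 points − 2,500 points = 250 points.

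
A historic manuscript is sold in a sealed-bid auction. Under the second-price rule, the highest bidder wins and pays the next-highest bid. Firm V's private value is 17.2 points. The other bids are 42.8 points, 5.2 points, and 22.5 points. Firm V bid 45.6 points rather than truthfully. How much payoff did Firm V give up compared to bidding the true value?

Payoff forgone: 25.6 points.

The highest competing bid is 42.8 points.
Bidding truthfully at 17.2 points: the top bid is 42.8 points (a rival), so Firm V loses. Payoff = 0.0 points.
Bidding 45.6 points: Firm V has the top bid, wins, and pays the second-highest bid 42.8 points. Payoff = 17.2 points − 42.8 points = -25.6 points.
Regret = truthful payoff − actual payoff = 0.0 points − -25.6 points = 25.6 points.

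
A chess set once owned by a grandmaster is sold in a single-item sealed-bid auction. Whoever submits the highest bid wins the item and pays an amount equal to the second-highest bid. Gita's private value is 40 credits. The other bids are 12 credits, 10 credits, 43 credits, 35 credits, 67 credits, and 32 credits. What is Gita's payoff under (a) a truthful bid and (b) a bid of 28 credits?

The highest competing bid is 67 credits.
Bidding truthfully at 40 credits: the top bid is 67 credits (a rival), so Gita loses. Payoff = 0 credits.
Bidding 28 credits: the top bid is 67 credits (a rival), so Gita loses. Payoff = 0 credits.

Truthful: 0 credits; alternative: 0 credits.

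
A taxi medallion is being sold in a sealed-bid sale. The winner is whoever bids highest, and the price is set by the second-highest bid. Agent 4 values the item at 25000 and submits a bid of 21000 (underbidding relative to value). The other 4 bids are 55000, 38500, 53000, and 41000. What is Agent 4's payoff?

Highest competing bid: 55000.
Agent 4's bid 21000 is not the highest, so Agent 4 loses, pays nothing, and earns zero payoff.

The bidder's payoff: 0.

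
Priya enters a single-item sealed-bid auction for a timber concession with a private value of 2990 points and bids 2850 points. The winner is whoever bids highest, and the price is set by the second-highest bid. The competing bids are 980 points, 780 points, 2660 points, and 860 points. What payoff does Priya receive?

Priya's payoff: 330 points.

Highest competing bid: 2660 points.
Priya's bid 2850 points is the highest overall, so Priya wins and pays the second-highest bid, 2660 points.
Payoff = value − price = 2990 points − 2660 points = 330 points.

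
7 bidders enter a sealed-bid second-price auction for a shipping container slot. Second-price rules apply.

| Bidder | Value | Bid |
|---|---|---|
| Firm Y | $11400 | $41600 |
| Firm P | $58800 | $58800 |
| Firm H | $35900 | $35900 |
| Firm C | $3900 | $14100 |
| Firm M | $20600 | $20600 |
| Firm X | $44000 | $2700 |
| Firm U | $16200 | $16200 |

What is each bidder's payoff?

Bids in descending order: Firm P $58800, then Firm Y $41600, then Firm H $35900, then Firm M $20600, then Firm U $16200, then Firm C $14100, then Firm X $2700.
Firm P has the top bid and wins; the price is the second-highest bid, $41600.
Firm P's payoff = $58800 − $41600 = $17200. All other bidders lose, so their payoff is 0.

Firm Y $0, Firm P $17200, Firm H $0, Firm C $0, Firm M $0, Firm X $0, Firm U $0.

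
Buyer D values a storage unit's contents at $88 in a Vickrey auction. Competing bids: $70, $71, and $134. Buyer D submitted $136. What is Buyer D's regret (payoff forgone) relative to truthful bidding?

Payoff forgone: $46.

The highest competing bid is $134.
Bidding truthfully at $88: the top bid is $134 (a rival), so Buyer D loses. Payoff = $0.
Bidding $136: Buyer D has the top bid, wins, and pays the second-highest bid $134. Payoff = $88 − $134 = -$46.
Regret = truthful payoff − actual payoff = $0 − -$46 = $46.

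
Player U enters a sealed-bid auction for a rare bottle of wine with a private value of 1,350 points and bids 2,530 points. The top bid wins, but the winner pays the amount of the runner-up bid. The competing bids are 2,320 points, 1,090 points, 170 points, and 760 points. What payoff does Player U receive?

Highest competing bid: 2,320 points.
Player U's bid 2,530 points is the highest overall, so Player U wins and pays the second-highest bid, 2,320 points.
Payoff = value − price = 1,350 points − 2,320 points = -970 points.

-970 points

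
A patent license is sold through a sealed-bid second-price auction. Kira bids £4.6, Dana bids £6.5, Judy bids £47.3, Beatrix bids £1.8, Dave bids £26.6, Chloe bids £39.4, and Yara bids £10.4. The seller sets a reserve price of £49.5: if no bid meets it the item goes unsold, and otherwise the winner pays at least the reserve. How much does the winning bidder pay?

unsold

Ordered from highest: Judy £47.3 > Chloe £39.4 > Dave £26.6 > Yara £10.4 > Dana £6.5 > Kira £4.6 > Beatrix £1.8.
The top bid £47.3 is below the reserve £49.5, so the item goes unsold and nothing is paid.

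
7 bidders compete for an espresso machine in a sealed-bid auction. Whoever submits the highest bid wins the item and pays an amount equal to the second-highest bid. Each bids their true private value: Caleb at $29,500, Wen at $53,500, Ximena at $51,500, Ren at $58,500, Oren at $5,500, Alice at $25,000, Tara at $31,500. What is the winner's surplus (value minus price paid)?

Surplus = $5,000.

Bids in descending order: Ren $58,500, then Wen $53,500, then Ximena $51,500, then Tara $31,500, then Caleb $29,500, then Alice $25,000, then Oren $5,500.
Ren wins with the top bid and pays the second-highest, $53,500.
Surplus = $58,500 − $53,500 = $5,000.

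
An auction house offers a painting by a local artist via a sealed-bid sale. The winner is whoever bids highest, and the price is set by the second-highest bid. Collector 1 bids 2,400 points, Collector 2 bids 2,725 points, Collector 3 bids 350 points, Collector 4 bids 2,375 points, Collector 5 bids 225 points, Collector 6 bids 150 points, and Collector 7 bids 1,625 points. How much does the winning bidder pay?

2,400 points

Ordered from highest: Collector 2 2,725 points; Collector 1 2,400 points; Collector 4 2,375 points; Collector 7 1,625 points; Collector 3 350 points; Collector 5 225 points; Collector 6 150 points.
Collector 2 has the highest bid, so Collector 2 wins.
The second-highest bid is 2,400 points, so that is what Collector 2 pays.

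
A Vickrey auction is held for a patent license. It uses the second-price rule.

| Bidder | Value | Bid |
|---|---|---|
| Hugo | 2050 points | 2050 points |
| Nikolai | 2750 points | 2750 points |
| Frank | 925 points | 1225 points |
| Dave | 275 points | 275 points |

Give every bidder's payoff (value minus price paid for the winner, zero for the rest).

Ranking the bids: Nikolai 2750 points > Hugo 2050 points > Frank 1225 points > Dave 275 points.
Nikolai has the top bid and wins; the price is the second-highest bid, 2050 points.
Nikolai's payoff = 2750 points − 2050 points = 700 points. All other bidders lose, so their payoff is 0.

Hugo 0 points, Nikolai 700 points, Frank 0 points, Dave 0 points.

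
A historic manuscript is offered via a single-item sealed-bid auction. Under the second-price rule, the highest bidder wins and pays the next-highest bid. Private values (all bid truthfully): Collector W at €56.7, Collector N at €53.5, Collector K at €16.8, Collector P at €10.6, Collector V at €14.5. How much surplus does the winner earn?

Ordered from highest: Collector W €56.7; Collector N €53.5; Collector K €16.8; Collector V €14.5; Collector P €10.6.
Collector W wins with the top bid and pays the second-highest, €53.5.
Surplus = €56.7 − €53.5 = €3.2.

Winner's surplus: €3.2.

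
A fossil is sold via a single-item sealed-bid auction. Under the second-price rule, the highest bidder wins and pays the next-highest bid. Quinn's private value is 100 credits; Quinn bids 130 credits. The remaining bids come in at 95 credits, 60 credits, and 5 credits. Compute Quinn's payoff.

Quinn's payoff: 5 credits.

Highest competing bid: 95 credits.
Quinn's bid 130 credits is the highest overall, so Quinn wins and pays the second-highest bid, 95 credits.
Payoff = value − price = 100 credits − 95 credits = 5 credits.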